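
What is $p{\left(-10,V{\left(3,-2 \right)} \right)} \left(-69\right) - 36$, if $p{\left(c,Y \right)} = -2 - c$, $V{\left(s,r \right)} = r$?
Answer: $-588$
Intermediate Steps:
$p{\left(-10,V{\left(3,-2 \right)} \right)} \left(-69\right) - 36 = \left(-2 - -10\right) \left(-69\right) - 36 = \left(-2 + 10\right) \left(-69\right) - 36 = 8 \left(-69\right) - 36 = -552 - 36 = -588$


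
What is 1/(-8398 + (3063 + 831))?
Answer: -1/4504 ≈ -0.00022202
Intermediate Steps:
1/(-8398 + (3063 + 831)) = 1/(-8398 + 3894) = 1/(-4504) = -1/4504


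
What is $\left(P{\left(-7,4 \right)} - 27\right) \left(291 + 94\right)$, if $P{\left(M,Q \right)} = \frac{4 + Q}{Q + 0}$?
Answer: $-9625$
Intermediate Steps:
$P{\left(M,Q \right)} = \frac{4 + Q}{Q}$
$\left(P{\left(-7,4 \right)} - 27\right) \left(291 + 94\right) = \left(\frac{4 + 4}{4} - 27\right) \left(291 + 94\right) = \left(\frac{1}{4} \cdot 8 - 27\right) 385 = \left(2 - 27\right) 385 = \left(-25\right) 385 = -9625$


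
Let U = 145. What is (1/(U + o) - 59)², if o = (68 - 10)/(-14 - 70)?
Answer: 127847008249/36735721 ≈ 3480.2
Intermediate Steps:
o = -29/42 (o = 58/(-84) = 58*(-1/84) = -29/42 ≈ -0.69048)
(1/(U + o) - 59)² = (1/(145 - 29/42) - 59)² = (1/(6061/42) - 59)² = (42/6061 - 59)² = (-357557/6061)² = 127847008249/36735721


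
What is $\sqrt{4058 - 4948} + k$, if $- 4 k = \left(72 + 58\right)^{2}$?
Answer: $-4225 + i \sqrt{890} \approx -4225.0 + 29.833 i$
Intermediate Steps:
$k = -4225$ ($k = - \frac{\left(72 + 58\right)^{2}}{4} = - \frac{130^{2}}{4} = \left(- \frac{1}{4}\right) 16900 = -4225$)
$\sqrt{4058 - 4948} + k = \sqrt{4058 - 4948} - 4225 = \sqrt{-890} - 4225 = i \sqrt{890} - 4225 = -4225 + i \sqrt{890}$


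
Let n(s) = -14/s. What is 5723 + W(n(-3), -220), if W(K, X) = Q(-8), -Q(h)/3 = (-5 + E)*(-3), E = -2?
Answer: 5660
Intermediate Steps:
Q(h) = -63 (Q(h) = -3*(-5 - 2)*(-3) = -(-21)*(-3) = -3*21 = -63)
W(K, X) = -63
5723 + W(n(-3), -220) = 5723 - 63 = 5660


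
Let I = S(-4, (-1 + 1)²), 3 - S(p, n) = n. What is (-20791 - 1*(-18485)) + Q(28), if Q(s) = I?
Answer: -2303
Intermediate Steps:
S(p, n) = 3 - n
I = 3 (I = 3 - (-1 + 1)² = 3 - 1*0² = 3 - 1*0 = 3 + 0 = 3)
Q(s) = 3
(-20791 - 1*(-18485)) + Q(28) = (-20791 - 1*(-18485)) + 3 = (-20791 + 18485) + 3 = -2306 + 3 = -2303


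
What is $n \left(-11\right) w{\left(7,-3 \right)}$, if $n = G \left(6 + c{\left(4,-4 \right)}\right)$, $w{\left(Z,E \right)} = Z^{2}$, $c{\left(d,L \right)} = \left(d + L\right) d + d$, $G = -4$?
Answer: $21560$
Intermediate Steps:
$c{\left(d,L \right)} = d + d \left(L + d\right)$ ($c{\left(d,L \right)} = \left(L + d\right) d + d = d \left(L + d\right) + d = d + d \left(L + d\right)$)
$n = -40$ ($n = - 4 \left(6 + 4 \left(1 - 4 + 4\right)\right) = - 4 \left(6 + 4 \cdot 1\right) = - 4 \left(6 + 4\right) = \left(-4\right) 10 = -40$)
$n \left(-11\right) w{\left(7,-3 \right)} = \left(-40\right) \left(-11\right) 7^{2} = 440 \cdot 49 = 21560$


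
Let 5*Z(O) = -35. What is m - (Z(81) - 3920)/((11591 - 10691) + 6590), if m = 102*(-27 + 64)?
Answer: 4038741/1070 ≈ 3774.5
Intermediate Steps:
Z(O) = -7 (Z(O) = (⅕)*(-35) = -7)
m = 3774 (m = 102*37 = 3774)
m - (Z(81) - 3920)/((11591 - 10691) + 6590) = 3774 - (-7 - 3920)/((11591 - 10691) + 6590) = 3774 - (-3927)/(900 + 6590) = 3774 - (-3927)/7490 = 3774 - 1*(-561/1070) = 3774 + 561/1070 = 4038741/1070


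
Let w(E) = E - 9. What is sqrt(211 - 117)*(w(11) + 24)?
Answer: 26*sqrt(94) ≈ 252.08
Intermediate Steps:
w(E) = -9 + E
sqrt(211 - 117)*(w(11) + 24) = sqrt(211 - 117)*((-9 + 11) + 24) = sqrt(94)*(2 + 24) = sqrt(94)*26 = 26*sqrt(94)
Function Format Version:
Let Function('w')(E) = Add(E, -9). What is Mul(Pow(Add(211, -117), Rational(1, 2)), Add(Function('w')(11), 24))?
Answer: Mul(26, Pow(94, Rational(1, 2))) ≈ 252.08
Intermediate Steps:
Function('w')(E) = Add(-9, E)
Mul(Pow(Add(211, -117), Rational(1, 2)), Add(Function('w')(11), 24)) = Mul(Pow(Add(211, -117), Rational(1, 2)), Add(Add(-9, 11), 24)) = Mul(Pow(94, Rational(1, 2)), Add(2, 24)) = Mul(Pow(94, Rational(1, 2)), 26) = Mul(26, Pow(94, Rational(1, 2)))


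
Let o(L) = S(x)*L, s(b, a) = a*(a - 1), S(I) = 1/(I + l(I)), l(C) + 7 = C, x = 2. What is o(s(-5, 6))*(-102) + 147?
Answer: 1167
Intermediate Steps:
l(C) = -7 + C
S(I) = 1/(-7 + 2*I) (S(I) = 1/(I + (-7 + I)) = 1/(-7 + 2*I))
s(b, a) = a*(-1 + a)
o(L) = -L/3 (o(L) = L/(-7 + 2*2) = L/(-7 + 4) = L/(-3) = -L/3)
o(s(-5, 6))*(-102) + 147 = -2*(-1 + 6)*(-102) + 147 = -2*5*(-102) + 147 = -⅓*30*(-102) + 147 = -10*(-102) + 147 = 1020 + 147 = 1167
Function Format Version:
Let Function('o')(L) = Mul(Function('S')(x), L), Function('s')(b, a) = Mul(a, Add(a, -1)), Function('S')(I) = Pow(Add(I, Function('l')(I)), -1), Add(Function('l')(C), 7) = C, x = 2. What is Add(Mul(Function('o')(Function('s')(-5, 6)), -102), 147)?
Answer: 1167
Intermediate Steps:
Function('l')(C) = Add(-7, C)
Function('S')(I) = Pow(Add(-7, Mul(2, I)), -1) (Function('S')(I) = Pow(Add(I, Add(-7, I)), -1) = Pow(Add(-7, Mul(2, I)), -1))
Function('s')(b, a) = Mul(a, Add(-1, a))
Function('o')(L) = Mul(Rational(-1, 3), L) (Function('o')(L) = Mul(Pow(Add(-7, Mul(2, 2)), -1), L) = Mul(Pow(Add(-7, 4), -1), L) = Mul(Pow(-3, -1), L) = Mul(Rational(-1, 3), L))
Add(Mul(Function('o')(Function('s')(-5, 6)), -102), 147) = Add(Mul(Mul(Rational(-1, 3), Mul(6, Add(-1, 6))), -102), 147) = Add(Mul(Mul(Rational(-1, 3), Mul(6, 5)), -102), 147) = Add(Mul(Mul(Rational(-1, 3), 30), -102), 147) = Add(Mul(-10, -102), 147) = Add(1020, 147) = 1167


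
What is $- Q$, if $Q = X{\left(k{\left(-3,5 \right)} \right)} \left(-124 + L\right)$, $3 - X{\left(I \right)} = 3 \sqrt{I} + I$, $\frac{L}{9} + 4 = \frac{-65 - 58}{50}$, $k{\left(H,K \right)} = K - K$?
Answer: $\frac{27321}{50} \approx 546.42$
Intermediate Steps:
$k{\left(H,K \right)} = 0$
$L = - \frac{2907}{50}$ ($L = -36 + 9 \frac{-65 - 58}{50} = -36 + 9 \left(\left(-123\right) \frac{1}{50}\right) = -36 + 9 \left(- \frac{123}{50}\right) = -36 - \frac{1107}{50} = - \frac{2907}{50} \approx -58.14$)
$X{\left(I \right)} = 3 - I - 3 \sqrt{I}$ ($X{\left(I \right)} = 3 - \left(3 \sqrt{I} + I\right) = 3 - \left(I + 3 \sqrt{I}\right) = 3 - I - 3 \sqrt{I}$)
$Q = - \frac{27321}{50}$ ($Q = \left(3 - 0 - 3 \sqrt{0}\right) \left(-124 - \frac{2907}{50}\right) = \left(3 + 0 - 0\right) \left(- \frac{9107}{50}\right) = \left(3 + 0 + 0\right) \left(- \frac{9107}{50}\right) = 3 \left(- \frac{9107}{50}\right) = - \frac{27321}{50} \approx -546.42$)
$- Q = \left(-1\right) \left(- \frac{27321}{50}\right) = \frac{27321}{50}$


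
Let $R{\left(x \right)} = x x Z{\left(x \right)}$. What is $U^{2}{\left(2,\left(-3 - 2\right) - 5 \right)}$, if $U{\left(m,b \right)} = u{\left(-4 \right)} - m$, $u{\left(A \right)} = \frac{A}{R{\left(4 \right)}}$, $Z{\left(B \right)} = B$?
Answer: $\frac{1089}{256} \approx 4.2539$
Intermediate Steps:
$R{\left(x \right)} = x^{3}$ ($R{\left(x \right)} = x x x = x^{2} x = x^{3}$)
$u{\left(A \right)} = \frac{A}{64}$ ($u{\left(A \right)} = \frac{A}{4^{3}} = \frac{A}{64}$)
$U{\left(m,b \right)} = - \frac{1}{16} - m$ ($U{\left(m,b \right)} = \frac{1}{64} \left(-4\right) - m = - \frac{1}{16} - m$)
$U^{2}{\left(2,\left(-3 - 2\right) - 5 \right)} = \left(- \frac{1}{16} - 2\right)^{2} = \left(- \frac{33}{16}\right)^{2} = \frac{1089}{256}$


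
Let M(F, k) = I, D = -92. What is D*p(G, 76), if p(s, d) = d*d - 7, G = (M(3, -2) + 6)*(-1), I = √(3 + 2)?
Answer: -530748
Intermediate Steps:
I = √5 ≈ 2.2361
M(F, k) = √5
G = -6 - √5 (G = (√5 + 6)*(-1) = (6 + √5)*(-1) = -6 - √5 ≈ -8.2361)
p(s, d) = -7 + d² (p(s, d) = d² - 7 = -7 + d²)
D*p(G, 76) = -92*(-7 + 76²) = -92*(-7 + 5776) = -92*5769 = -530748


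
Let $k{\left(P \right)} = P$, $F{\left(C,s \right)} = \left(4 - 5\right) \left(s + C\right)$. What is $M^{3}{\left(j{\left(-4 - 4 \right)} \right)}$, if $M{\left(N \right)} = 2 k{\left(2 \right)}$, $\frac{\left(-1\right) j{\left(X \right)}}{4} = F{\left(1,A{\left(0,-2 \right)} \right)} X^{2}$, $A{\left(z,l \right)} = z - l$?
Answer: $64$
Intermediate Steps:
$F{\left(C,s \right)} = - C - s$ ($F{\left(C,s \right)} = - (C + s) = - C - s$)
$j{\left(X \right)} = 12 X^{2}$ ($j{\left(X \right)} = - 4 \left(\left(-1\right) 1 - \left(0 - -2\right)\right) X^{2} = - 4 \left(-1 - \left(0 + 2\right)\right) X^{2} = - 4 \left(-1 - 2\right) X^{2} = - 4 \left(- 3 X^{2}\right) = 12 X^{2}$)
$M{\left(N \right)} = 4$ ($M{\left(N \right)} = 2 \cdot 2 = 4$)
$M^{3}{\left(j{\left(-4 - 4 \right)} \right)} = 4^{3} = 64$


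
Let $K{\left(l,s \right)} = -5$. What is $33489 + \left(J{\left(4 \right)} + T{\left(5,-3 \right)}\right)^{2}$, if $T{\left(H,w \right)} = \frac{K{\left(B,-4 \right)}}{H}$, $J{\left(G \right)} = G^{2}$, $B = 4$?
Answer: $33714$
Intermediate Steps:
$T{\left(H,w \right)} = - \frac{5}{H}$
$33489 + \left(J{\left(4 \right)} + T{\left(5,-3 \right)}\right)^{2} = 33489 + \left(4^{2} - \frac{5}{5}\right)^{2} = 33489 + \left(16 - 1\right)^{2} = 33489 + 15^{2} = 33489 + 225 = 33714$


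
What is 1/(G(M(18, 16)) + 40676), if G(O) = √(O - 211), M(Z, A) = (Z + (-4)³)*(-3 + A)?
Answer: 40676/1654537785 - I*√809/1654537785 ≈ 2.4585e-5 - 1.7191e-8*I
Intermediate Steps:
M(Z, A) = (-64 + Z)*(-3 + A) (M(Z, A) = (Z - 64)*(-3 + A) = (-64 + Z)*(-3 + A))
G(O) = √(-211 + O)
1/(G(M(18, 16)) + 40676) = 1/(√(-211 + (192 - 64*16 - 3*18 + 16*18)) + 40676) = 1/(√(-211 + (192 - 1024 - 54 + 288)) + 40676) = 1/(√(-211 - 598) + 40676) = 1/(√(-809) + 40676) = 1/(I*√809 + 40676) = 1/(40676 + I*√809)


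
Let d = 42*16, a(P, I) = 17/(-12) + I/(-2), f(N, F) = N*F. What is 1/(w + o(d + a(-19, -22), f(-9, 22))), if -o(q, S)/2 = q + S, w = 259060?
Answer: 6/1548557 ≈ 3.8746e-6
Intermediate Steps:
f(N, F) = F*N
a(P, I) = -17/12 - I/2 (a(P, I) = 17*(-1/12) + I*(-½) = -17/12 - I/2)
d = 672
o(q, S) = -2*S - 2*q (o(q, S) = -2*(q + S) = -2*(S + q) = -2*S - 2*q)
1/(w + o(d + a(-19, -22), f(-9, 22))) = 1/(259060 + (-44*(-9) - 2*(672 + (-17/12 - ½*(-22))))) = 1/(259060 + (-2*(-198) - 2*(672 + (-17/12 + 11)))) = 1/(259060 + (396 - 2*(672 + 115/12))) = 1/(259060 + (396 - 2*8179/12)) = 1/(259060 + (396 - 8179/6)) = 1/(259060 - 5803/6) = 1/(1548557/6) = 6/1548557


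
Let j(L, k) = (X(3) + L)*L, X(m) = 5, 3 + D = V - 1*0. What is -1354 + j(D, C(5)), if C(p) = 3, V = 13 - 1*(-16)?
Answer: -548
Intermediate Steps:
V = 29 (V = 13 + 16 = 29)
D = 26 (D = -3 + (29 - 1*0) = -3 + (29 + 0) = -3 + 29 = 26)
j(L, k) = L*(5 + L) (j(L, k) = (5 + L)*L = L*(5 + L))
-1354 + j(D, C(5)) = -1354 + 26*(5 + 26) = -1354 + 26*31 = -1354 + 806 = -548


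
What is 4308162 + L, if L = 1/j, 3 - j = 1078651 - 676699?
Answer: 1731661407737/401949 ≈ 4.3082e+6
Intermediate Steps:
j = -401949 (j = 3 - (1078651 - 676699) = 3 - 1*401952 = 3 - 401952 = -401949)
L = -1/401949 (L = 1/(-401949) = -1/401949 ≈ -2.4879e-6)
4308162 + L = 4308162 - 1/401949 = 1731661407737/401949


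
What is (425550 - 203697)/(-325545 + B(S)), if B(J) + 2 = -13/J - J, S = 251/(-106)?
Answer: -5902620918/8661294413 ≈ -0.68149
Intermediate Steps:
S = -251/106 (S = 251*(-1/106) = -251/106 ≈ -2.3679)
B(J) = -2 - J - 13/J (B(J) = -2 + (-13/J - J) = -2 + (-J - 13/J) = -2 - J - 13/J)
(425550 - 203697)/(-325545 + B(S)) = (425550 - 203697)/(-325545 + (-2 - 1*(-251/106) - 13/(-251/106))) = 221853/(-325545 + (-2 + 251/106 - 13*(-106/251))) = 221853/(-325545 + (-2 + 251/106 + 1378/251)) = 221853/(-325545 + 155857/26606) = 221853/(-8661294413/26606) = 221853*(-26606/8661294413) = -5902620918/8661294413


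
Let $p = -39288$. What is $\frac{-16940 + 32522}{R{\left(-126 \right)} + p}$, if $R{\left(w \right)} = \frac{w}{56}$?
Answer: $- \frac{20776}{52387} \approx -0.39659$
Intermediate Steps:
$R{\left(w \right)} = \frac{w}{56}$ ($R{\left(w \right)} = w \frac{1}{56} = \frac{w}{56}$)
$\frac{-16940 + 32522}{R{\left(-126 \right)} + p} = \frac{-16940 + 32522}{\frac{1}{56} \left(-126\right) - 39288} = \frac{15582}{- \frac{9}{4} - 39288} = \frac{15582}{- \frac{157161}{4}} = 15582 \left(- \frac{4}{157161}\right) = - \frac{20776}{52387}$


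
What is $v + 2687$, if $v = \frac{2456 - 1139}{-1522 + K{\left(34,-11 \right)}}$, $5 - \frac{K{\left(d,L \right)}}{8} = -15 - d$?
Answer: $\frac{2927513}{1090} \approx 2685.8$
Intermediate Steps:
$K{\left(d,L \right)} = 160 + 8 d$ ($K{\left(d,L \right)} = 40 - 8 \left(-15 - d\right) = 40 + \left(120 + 8 d\right) = 160 + 8 d$)
$v = - \frac{1317}{1090}$ ($v = \frac{2456 - 1139}{-1522 + \left(160 + 8 \cdot 34\right)} = \frac{1317}{-1522 + \left(160 + 272\right)} = \frac{1317}{-1522 + 432} = \frac{1317}{-1090} = 1317 \left(- \frac{1}{1090}\right) = - \frac{1317}{1090} \approx -1.2083$)
$v + 2687 = - \frac{1317}{1090} + 2687 = \frac{2927513}{1090}$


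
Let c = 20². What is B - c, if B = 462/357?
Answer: -6778/17 ≈ -398.71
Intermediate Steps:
c = 400
B = 22/17 (B = 462*(1/357) = 22/17 ≈ 1.2941)
B - c = 22/17 - 1*400 = 22/17 - 400 = -6778/17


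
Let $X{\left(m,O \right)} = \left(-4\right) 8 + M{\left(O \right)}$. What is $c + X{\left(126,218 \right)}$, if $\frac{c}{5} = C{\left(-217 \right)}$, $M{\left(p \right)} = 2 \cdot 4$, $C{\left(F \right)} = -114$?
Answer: $-594$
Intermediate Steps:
$M{\left(p \right)} = 8$
$X{\left(m,O \right)} = -24$ ($X{\left(m,O \right)} = \left(-4\right) 8 + 8 = -32 + 8 = -24$)
$c = -570$ ($c = 5 \left(-114\right) = -570$)
$c + X{\left(126,218 \right)} = -570 - 24 = -594$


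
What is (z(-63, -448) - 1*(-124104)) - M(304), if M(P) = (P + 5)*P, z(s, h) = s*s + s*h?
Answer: 62361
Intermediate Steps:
z(s, h) = s² + h*s
M(P) = P*(5 + P) (M(P) = (5 + P)*P = P*(5 + P))
(z(-63, -448) - 1*(-124104)) - M(304) = (-63*(-448 - 63) - 1*(-124104)) - 304*(5 + 304) = (-63*(-511) + 124104) - 304*309 = (32193 + 124104) - 1*93936 = 156297 - 93936 = 62361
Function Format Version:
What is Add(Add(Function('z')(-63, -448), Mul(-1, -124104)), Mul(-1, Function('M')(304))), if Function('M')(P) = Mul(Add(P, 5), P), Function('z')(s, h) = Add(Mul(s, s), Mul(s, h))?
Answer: 62361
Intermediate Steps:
Function('z')(s, h) = Add(Pow(s, 2), Mul(h, s))
Function('M')(P) = Mul(P, Add(5, P)) (Function('M')(P) = Mul(Add(5, P), P) = Mul(P, Add(5, P)))
Add(Add(Function('z')(-63, -448), Mul(-1, -124104)), Mul(-1, Function('M')(304))) = Add(Add(Mul(-63, Add(-448, -63)), Mul(-1, -124104)), Mul(-1, Mul(304, Add(5, 304)))) = Add(Add(Mul(-63, -511), 124104), Mul(-1, Mul(304, 309))) = Add(Add(32193, 124104), Mul(-1, 93936)) = Add(156297, -93936) = 62361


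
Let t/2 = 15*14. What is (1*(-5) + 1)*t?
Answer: -1680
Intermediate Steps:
t = 420 (t = 2*(15*14) = 2*210 = 420)
(1*(-5) + 1)*t = (1*(-5) + 1)*420 = (-5 + 1)*420 = -4*420 = -1680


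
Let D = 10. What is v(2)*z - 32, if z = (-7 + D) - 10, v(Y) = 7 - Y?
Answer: -67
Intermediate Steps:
z = -7 (z = (-7 + 10) - 10 = 3 - 10 = -7)
v(2)*z - 32 = (7 - 1*2)*(-7) - 32 = (7 - 2)*(-7) - 32 = 5*(-7) - 32 = -35 - 32 = -67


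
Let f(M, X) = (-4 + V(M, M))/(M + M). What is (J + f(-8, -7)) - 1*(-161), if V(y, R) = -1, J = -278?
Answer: -1867/16 ≈ -116.69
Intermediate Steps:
f(M, X) = -5/(2*M) (f(M, X) = (-4 - 1)/(M + M) = -5*1/(2*M) = -5/(2*M))
(J + f(-8, -7)) - 1*(-161) = (-278 - 5/2/(-8)) - 1*(-161) = (-278 - 5/2*(-1/8)) + 161 = (-278 + 5/16) + 161 = -4443/16 + 161 = -1867/16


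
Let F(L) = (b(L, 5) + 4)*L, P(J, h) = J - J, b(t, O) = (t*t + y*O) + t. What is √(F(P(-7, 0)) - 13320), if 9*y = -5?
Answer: 6*I*√370 ≈ 115.41*I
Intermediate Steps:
y = -5/9 (y = (⅑)*(-5) = -5/9 ≈ -0.55556)
b(t, O) = t + t² - 5*O/9 (b(t, O) = (t*t - 5*O/9) + t = (t² - 5*O/9) + t = t + t² - 5*O/9)
P(J, h) = 0
F(L) = L*(11/9 + L + L²) (F(L) = ((L + L² - 5/9*5) + 4)*L = ((L + L² - 25/9) + 4)*L = ((-25/9 + L + L²) + 4)*L = (11/9 + L + L²)*L = L*(11/9 + L + L²))
√(F(P(-7, 0)) - 13320) = √(0*(11/9 + 0 + 0²) - 13320) = √(0*(11/9 + 0 + 0) - 13320) = √(0*(11/9) - 13320) = √(0 - 13320) = √(-13320) = 6*I*√370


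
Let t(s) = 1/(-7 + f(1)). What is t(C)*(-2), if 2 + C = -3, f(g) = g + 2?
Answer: 1/2 ≈ 0.50000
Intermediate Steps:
f(g) = 2 + g
C = -5 (C = -2 - 3 = -5)
t(s) = -1/4 (t(s) = 1/(-7 + (2 + 1)) = 1/(-7 + 3) = 1/(-4) = -1/4)
t(C)*(-2) = -1/4*(-2) = 1/2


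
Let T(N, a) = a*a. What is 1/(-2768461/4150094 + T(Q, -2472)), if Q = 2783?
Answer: 4150094/25360325245235 ≈ 1.6365e-7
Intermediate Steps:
T(N, a) = a²
1/(-2768461/4150094 + T(Q, -2472)) = 1/(-2768461/4150094 + (-2472)²) = 1/(-2768461*1/4150094 + 6110784) = 1/(-2768461/4150094 + 6110784) = 1/(25360325245235/4150094) = 4150094/25360325245235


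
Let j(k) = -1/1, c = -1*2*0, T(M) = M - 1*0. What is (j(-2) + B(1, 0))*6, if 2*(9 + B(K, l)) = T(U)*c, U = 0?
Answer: -60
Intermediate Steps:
T(M) = M (T(M) = M + 0 = M)
c = 0 (c = -2*0 = 0)
B(K, l) = -9 (B(K, l) = -9 + (0*0)/2 = -9 + (1/2)*0 = -9 + 0 = -9)
j(k) = -1 (j(k) = -1*1 = -1)
(j(-2) + B(1, 0))*6 = (-1 - 9)*6 = -10*6 = -60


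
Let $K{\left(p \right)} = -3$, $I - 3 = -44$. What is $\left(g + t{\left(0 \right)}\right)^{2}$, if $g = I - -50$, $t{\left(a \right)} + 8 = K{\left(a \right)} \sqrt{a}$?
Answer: $1$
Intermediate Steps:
$I = -41$ ($I = 3 - 44 = -41$)
$t{\left(a \right)} = -8 - 3 \sqrt{a}$
$g = 9$ ($g = -41 - -50 = -41 + 50 = 9$)
$\left(g + t{\left(0 \right)}\right)^{2} = \left(9 - \left(8 + 3 \sqrt{0}\right)\right)^{2} = \left(9 - 8\right)^{2} = 1^{2} = 1$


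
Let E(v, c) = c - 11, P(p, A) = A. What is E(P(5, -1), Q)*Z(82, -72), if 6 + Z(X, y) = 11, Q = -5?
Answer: -80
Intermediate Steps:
E(v, c) = -11 + c
Z(X, y) = 5 (Z(X, y) = -6 + 11 = 5)
E(P(5, -1), Q)*Z(82, -72) = (-11 - 5)*5 = -16*5 = -80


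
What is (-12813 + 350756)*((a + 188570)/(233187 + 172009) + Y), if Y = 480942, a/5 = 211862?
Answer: 16464331404693204/101299 ≈ 1.6253e+11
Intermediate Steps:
a = 1059310 (a = 5*211862 = 1059310)
(-12813 + 350756)*((a + 188570)/(233187 + 172009) + Y) = (-12813 + 350756)*((1059310 + 188570)/(233187 + 172009) + 480942) = 337943*(1247880/405196 + 480942) = 337943*(1247880*(1/405196) + 480942) = 337943*(311970/101299 + 480942) = 337943*(48719255628/101299) = 16464331404693204/101299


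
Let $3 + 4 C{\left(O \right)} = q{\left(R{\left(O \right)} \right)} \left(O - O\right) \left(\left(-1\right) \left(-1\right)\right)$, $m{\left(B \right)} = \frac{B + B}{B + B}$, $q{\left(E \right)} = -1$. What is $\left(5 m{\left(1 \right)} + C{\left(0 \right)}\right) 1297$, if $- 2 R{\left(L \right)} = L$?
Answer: $\frac{22049}{4} \approx 5512.3$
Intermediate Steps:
$R{\left(L \right)} = - \frac{L}{2}$
$m{\left(B \right)} = 1$ ($m{\left(B \right)} = \frac{2 B}{2 B} = 2 B \frac{1}{2 B} = 1$)
$C{\left(O \right)} = - \frac{3}{4}$ ($C{\left(O \right)} = - \frac{3}{4} + \frac{- (O - O) \left(\left(-1\right) \left(-1\right)\right)}{4} = - \frac{3}{4} + \frac{\left(-1\right) 0 \cdot 1}{4} = - \frac{3}{4} + \frac{0 \cdot 1}{4} = - \frac{3}{4} + \frac{1}{4} \cdot 0 = - \frac{3}{4} + 0 = - \frac{3}{4}$)
$\left(5 m{\left(1 \right)} + C{\left(0 \right)}\right) 1297 = \left(5 \cdot 1 - \frac{3}{4}\right) 1297 = \left(5 - \frac{3}{4}\right) 1297 = \frac{17}{4} \cdot 1297 = \frac{22049}{4}$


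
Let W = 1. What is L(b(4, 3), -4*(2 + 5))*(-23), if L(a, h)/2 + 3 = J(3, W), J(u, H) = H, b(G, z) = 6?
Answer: 92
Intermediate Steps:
L(a, h) = -4 (L(a, h) = -6 + 2*1 = -6 + 2 = -4)
L(b(4, 3), -4*(2 + 5))*(-23) = -4*(-23) = 92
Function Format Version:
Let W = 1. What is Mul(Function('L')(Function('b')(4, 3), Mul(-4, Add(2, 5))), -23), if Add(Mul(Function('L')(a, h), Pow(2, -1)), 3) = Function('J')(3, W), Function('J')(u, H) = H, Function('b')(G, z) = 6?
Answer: 92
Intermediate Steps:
Function('L')(a, h) = -4 (Function('L')(a, h) = Add(-6, Mul(2, 1)) = Add(-6, 2) = -4)
Mul(Function('L')(Function('b')(4, 3), Mul(-4, Add(2, 5))), -23) = Mul(-4, -23) = 92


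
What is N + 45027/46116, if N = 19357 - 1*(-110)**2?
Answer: 37189871/5124 ≈ 7258.0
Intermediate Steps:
N = 7257 (N = 19357 - 1*12100 = 19357 - 12100 = 7257)
N + 45027/46116 = 7257 + 45027/46116 = 7257 + 45027*(1/46116) = 7257 + 5003/5124 = 37189871/5124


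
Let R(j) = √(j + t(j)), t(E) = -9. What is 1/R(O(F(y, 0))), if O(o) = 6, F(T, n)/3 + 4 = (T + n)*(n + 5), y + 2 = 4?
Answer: -I*√3/3 ≈ -0.57735*I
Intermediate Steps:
y = 2 (y = -2 + 4 = 2)
F(T, n) = -12 + 3*(5 + n)*(T + n) (F(T, n) = -12 + 3*((T + n)*(n + 5)) = -12 + 3*((T + n)*(5 + n)) = -12 + 3*((5 + n)*(T + n)) = -12 + 3*(5 + n)*(T + n))
R(j) = √(-9 + j) (R(j) = √(j - 9) = √(-9 + j))
1/R(O(F(y, 0))) = 1/(√(-9 + 6)) = 1/(√(-3)) = 1/(I*√3) = -I*√3/3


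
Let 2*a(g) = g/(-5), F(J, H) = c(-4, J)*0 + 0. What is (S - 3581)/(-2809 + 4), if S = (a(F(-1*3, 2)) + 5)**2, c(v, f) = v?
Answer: 3556/2805 ≈ 1.2677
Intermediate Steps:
F(J, H) = 0 (F(J, H) = -4*0 + 0 = 0 + 0 = 0)
a(g) = -g/10 (a(g) = (g/(-5))/2 = (g*(-1/5))/2 = (-g/5)/2 = -g/10)
S = 25 (S = (-1/10*0 + 5)**2 = (0 + 5)**2 = 5**2 = 25)
(S - 3581)/(-2809 + 4) = (25 - 3581)/(-2809 + 4) = -3556/(-2805) = -3556*(-1/2805) = 3556/2805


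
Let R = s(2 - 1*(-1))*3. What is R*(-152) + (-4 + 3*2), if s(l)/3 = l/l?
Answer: -1366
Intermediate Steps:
s(l) = 3 (s(l) = 3*(l/l) = 3*1 = 3)
R = 9 (R = 3*3 = 9)
R*(-152) + (-4 + 3*2) = 9*(-152) + (-4 + 3*2) = -1368 + (-4 + 6) = -1368 + 2 = -1366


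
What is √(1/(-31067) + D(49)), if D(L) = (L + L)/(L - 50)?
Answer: I*√94585562989/31067 ≈ 9.8995*I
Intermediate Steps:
D(L) = 2*L/(-50 + L) (D(L) = (2*L)/(-50 + L) = 2*L/(-50 + L))
√(1/(-31067) + D(49)) = √(1/(-31067) + 2*49/(-50 + 49)) = √(-1/31067 + 2*49/(-1)) = √(-1/31067 + 2*49*(-1)) = √(-1/31067 - 98) = √(-3044567/31067) = I*√94585562989/31067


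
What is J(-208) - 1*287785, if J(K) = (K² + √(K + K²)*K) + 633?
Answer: -243888 - 2496*√299 ≈ -2.8705e+5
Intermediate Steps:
J(K) = 633 + K² + K*√(K + K²) (J(K) = (K² + K*√(K + K²)) + 633 = 633 + K² + K*√(K + K²))
J(-208) - 1*287785 = (633 + (-208)² - 208*12*√299) - 1*287785 = (633 + 43264 - 208*12*√299) - 287785 = (633 + 43264 - 2496*√299) - 287785 = (43897 - 2496*√299) - 287785 = -243888 - 2496*√299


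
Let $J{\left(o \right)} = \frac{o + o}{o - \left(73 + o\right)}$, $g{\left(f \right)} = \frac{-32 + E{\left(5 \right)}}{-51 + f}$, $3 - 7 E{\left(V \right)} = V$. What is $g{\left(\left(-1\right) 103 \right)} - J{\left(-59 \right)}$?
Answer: $- \frac{55353}{39347} \approx -1.4068$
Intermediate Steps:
$E{\left(V \right)} = \frac{3}{7} - \frac{V}{7}$
$g{\left(f \right)} = - \frac{226}{7 \left(-51 + f\right)}$ ($g{\left(f \right)} = \frac{-32 + \left(\frac{3}{7} - \frac{5}{7}\right)}{-51 + f} = \frac{-32 - \frac{2}{7}}{-51 + f} = - \frac{226}{7 \left(-51 + f\right)}$)
$J{\left(o \right)} = - \frac{2 o}{73}$ ($J{\left(o \right)} = \frac{2 o}{-73} = 2 o \left(- \frac{1}{73}\right) = - \frac{2 o}{73}$)
$g{\left(\left(-1\right) 103 \right)} - J{\left(-59 \right)} = - \frac{226}{-357 + 7 \left(\left(-1\right) 103\right)} - \left(- \frac{2}{73}\right) \left(-59\right) = - \frac{226}{-357 + 7 \left(-103\right)} - \frac{118}{73} = - \frac{226}{-357 - 721} - \frac{118}{73} = - \frac{226}{-1078} - \frac{118}{73} = \left(-226\right) \left(- \frac{1}{1078}\right) - \frac{118}{73} = \frac{113}{539} - \frac{118}{73} = - \frac{55353}{39347}$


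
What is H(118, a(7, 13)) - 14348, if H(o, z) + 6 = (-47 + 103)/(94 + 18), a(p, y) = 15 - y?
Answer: -28707/2 ≈ -14354.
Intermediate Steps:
H(o, z) = -11/2 (H(o, z) = -6 + (-47 + 103)/(94 + 18) = -6 + 56/112 = -6 + 56*(1/112) = -6 + 1/2 = -11/2)
H(118, a(7, 13)) - 14348 = -11/2 - 14348 = -28707/2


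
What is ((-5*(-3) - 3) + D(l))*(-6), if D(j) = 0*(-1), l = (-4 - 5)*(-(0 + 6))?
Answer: -72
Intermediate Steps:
l = 54 (l = -(-9)*6 = -9*(-6) = 54)
D(j) = 0
((-5*(-3) - 3) + D(l))*(-6) = ((-5*(-3) - 3) + 0)*(-6) = ((15 - 3) + 0)*(-6) = (12 + 0)*(-6) = 12*(-6) = -72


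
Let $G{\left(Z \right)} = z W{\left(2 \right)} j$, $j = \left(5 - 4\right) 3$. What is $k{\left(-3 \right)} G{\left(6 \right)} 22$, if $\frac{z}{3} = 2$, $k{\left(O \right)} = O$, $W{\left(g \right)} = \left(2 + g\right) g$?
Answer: $-9504$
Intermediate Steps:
$W{\left(g \right)} = g \left(2 + g\right)$
$z = 6$ ($z = 3 \cdot 2 = 6$)
$j = 3$ ($j = 1 \cdot 3 = 3$)
$G{\left(Z \right)} = 144$ ($G{\left(Z \right)} = 6 \cdot 2 \left(2 + 2\right) 3 = 6 \cdot 2 \cdot 4 \cdot 3 = 6 \cdot 8 \cdot 3 = 48 \cdot 3 = 144$)
$k{\left(-3 \right)} G{\left(6 \right)} 22 = \left(-3\right) 144 \cdot 22 = \left(-432\right) 22 = -9504$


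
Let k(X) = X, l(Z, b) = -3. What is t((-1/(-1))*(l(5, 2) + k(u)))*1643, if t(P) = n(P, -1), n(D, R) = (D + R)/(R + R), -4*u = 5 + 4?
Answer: 41075/8 ≈ 5134.4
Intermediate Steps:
u = -9/4 (u = -(5 + 4)/4 = -¼*9 = -9/4 ≈ -2.2500)
n(D, R) = (D + R)/(2*R) (n(D, R) = (D + R)/((2*R)) = (D + R)*(1/(2*R)) = (D + R)/(2*R))
t(P) = ½ - P/2 (t(P) = (½)*(P - 1)/(-1) = (½)*(-1)*(-1 + P) = ½ - P/2)
t((-1/(-1))*(l(5, 2) + k(u)))*1643 = (½ - (-1/(-1))*(-3 - 9/4)/2)*1643 = (½ - (-1*(-1))*(-21)/(2*4))*1643 = (½ - (-21)/(2*4))*1643 = (½ - ½*(-21/4))*1643 = (½ + 21/8)*1643 = (25/8)*1643 = 41075/8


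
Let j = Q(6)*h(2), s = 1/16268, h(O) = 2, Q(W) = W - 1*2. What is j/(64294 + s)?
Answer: 130144/1045934793 ≈ 0.00012443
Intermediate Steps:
Q(W) = -2 + W (Q(W) = W - 2 = -2 + W)
s = 1/16268 ≈ 6.1470e-5
j = 8 (j = (-2 + 6)*2 = 4*2 = 8)
j/(64294 + s) = 8/(64294 + 1/16268) = 8/(1045934793/16268) = (16268/1045934793)*8 = 130144/1045934793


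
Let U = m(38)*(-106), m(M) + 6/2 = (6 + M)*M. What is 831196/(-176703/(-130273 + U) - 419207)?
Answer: -127666302826/64387382003 ≈ -1.9828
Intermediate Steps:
m(M) = -3 + M*(6 + M) (m(M) = -3 + (6 + M)*M = -3 + M*(6 + M))
U = -176914 (U = (-3 + 38² + 6*38)*(-106) = (-3 + 1444 + 228)*(-106) = 1669*(-106) = -176914)
831196/(-176703/(-130273 + U) - 419207) = 831196/(-176703/(-130273 - 176914) - 419207) = 831196/(-176703/(-307187) - 419207) = 831196/(-176703*(-1/307187) - 419207) = 831196/(176703/307187 - 419207) = 831196/(-128774764006/307187) = 831196*(-307187/128774764006) = -127666302826/64387382003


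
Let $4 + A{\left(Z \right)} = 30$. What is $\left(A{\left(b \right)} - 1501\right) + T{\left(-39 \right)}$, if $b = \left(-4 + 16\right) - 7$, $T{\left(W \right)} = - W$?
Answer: $-1436$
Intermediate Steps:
$b = 5$ ($b = 12 - 7 = 5$)
$A{\left(Z \right)} = 26$ ($A{\left(Z \right)} = -4 + 30 = 26$)
$\left(A{\left(b \right)} - 1501\right) + T{\left(-39 \right)} = \left(26 - 1501\right) - -39 = -1475 + 39 = -1436$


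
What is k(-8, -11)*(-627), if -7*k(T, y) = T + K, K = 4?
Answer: -2508/7 ≈ -358.29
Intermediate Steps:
k(T, y) = -4/7 - T/7 (k(T, y) = -(T + 4)/7 = -(4 + T)/7 = -4/7 - T/7)
k(-8, -11)*(-627) = (-4/7 - ⅐*(-8))*(-627) = (-4/7 + 8/7)*(-627) = (4/7)*(-627) = -2508/7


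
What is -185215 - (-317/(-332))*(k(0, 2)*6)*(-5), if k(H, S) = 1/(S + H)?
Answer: -61486625/332 ≈ -1.8520e+5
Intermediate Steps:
k(H, S) = 1/(H + S)
-185215 - (-317/(-332))*(k(0, 2)*6)*(-5) = -185215 - (-317/(-332))*(6/(0 + 2))*(-5) = -185215 - (-317*(-1/332))*(6/2)*(-5) = -185215 - 317*((1/2)*6)*(-5)/332 = -185215 - 317*3*(-5)/332 = -185215 - 317*(-15)/332 = -185215 - 1*(-4755/332) = -185215 + 4755/332 = -61486625/332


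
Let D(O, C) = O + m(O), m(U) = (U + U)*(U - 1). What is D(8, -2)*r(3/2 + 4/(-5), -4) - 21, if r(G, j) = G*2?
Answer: 147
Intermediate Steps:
m(U) = 2*U*(-1 + U) (m(U) = (2*U)*(-1 + U) = 2*U*(-1 + U))
r(G, j) = 2*G
D(O, C) = O + 2*O*(-1 + O)
D(8, -2)*r(3/2 + 4/(-5), -4) - 21 = (8*(-1 + 2*8))*(2*(3/2 + 4/(-5))) - 21 = (8*(-1 + 16))*(2*(3*(1/2) + 4*(-1/5))) - 21 = (8*15)*(2*(3/2 - 4/5)) - 21 = 120*(2*(7/10)) - 21 = 120*(7/5) - 21 = 168 - 21 = 147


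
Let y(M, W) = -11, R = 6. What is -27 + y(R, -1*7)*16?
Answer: -203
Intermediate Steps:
-27 + y(R, -1*7)*16 = -27 - 11*16 = -27 - 176 = -203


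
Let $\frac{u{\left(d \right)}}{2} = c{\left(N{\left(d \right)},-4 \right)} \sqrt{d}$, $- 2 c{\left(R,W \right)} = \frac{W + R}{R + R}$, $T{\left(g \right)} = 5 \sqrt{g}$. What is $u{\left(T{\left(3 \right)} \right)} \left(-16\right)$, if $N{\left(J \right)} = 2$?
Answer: $- 8 \sqrt[4]{3} \sqrt{5} \approx -23.543$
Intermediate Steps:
$c{\left(R,W \right)} = - \frac{R + W}{4 R}$ ($c{\left(R,W \right)} = - \frac{\left(W + R\right) \frac{1}{R + R}}{2} = - \frac{\left(R + W\right) \frac{1}{2 R}}{2} = - \frac{\frac{1}{2} \frac{1}{R} \left(R + W\right)}{2} = - \frac{R + W}{4 R}$)
$u{\left(d \right)} = \frac{\sqrt{d}}{2}$ ($u{\left(d \right)} = 2 \frac{\left(-1\right) 2 - -4}{4 \cdot 2} \sqrt{d} = 2 \cdot \frac{1}{4} \cdot \frac{1}{2} \left(-2 + 4\right) \sqrt{d} = 2 \cdot \frac{1}{4} \cdot \frac{1}{2} \cdot 2 \sqrt{d} = 2 \frac{\sqrt{d}}{4} = \frac{\sqrt{d}}{2}$)
$u{\left(T{\left(3 \right)} \right)} \left(-16\right) = \frac{\sqrt{5 \sqrt{3}}}{2} \left(-16\right) = \frac{\sqrt[4]{3} \sqrt{5}}{2} \left(-16\right) = - 8 \sqrt[4]{3} \sqrt{5}$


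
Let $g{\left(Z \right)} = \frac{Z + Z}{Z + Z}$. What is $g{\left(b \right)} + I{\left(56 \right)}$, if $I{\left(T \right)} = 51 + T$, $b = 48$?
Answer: $108$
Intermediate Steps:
$g{\left(Z \right)} = 1$ ($g{\left(Z \right)} = \frac{2 Z}{2 Z} = 2 Z \frac{1}{2 Z} = 1$)
$g{\left(b \right)} + I{\left(56 \right)} = 1 + \left(51 + 56\right) = 1 + 107 = 108$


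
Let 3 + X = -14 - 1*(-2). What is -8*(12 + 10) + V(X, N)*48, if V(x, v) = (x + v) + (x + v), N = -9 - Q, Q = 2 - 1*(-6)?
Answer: -3248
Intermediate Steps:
Q = 8 (Q = 2 + 6 = 8)
N = -17 (N = -9 - 1*8 = -9 - 8 = -17)
X = -15 (X = -3 + (-14 - 1*(-2)) = -3 + (-14 + 2) = -3 - 12 = -15)
V(x, v) = 2*v + 2*x (V(x, v) = (v + x) + (v + x) = 2*v + 2*x)
-8*(12 + 10) + V(X, N)*48 = -8*(12 + 10) + (2*(-17) + 2*(-15))*48 = -8*22 + (-34 - 30)*48 = -176 - 64*48 = -176 - 3072 = -3248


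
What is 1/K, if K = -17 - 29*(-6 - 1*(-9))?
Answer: -1/104 ≈ -0.0096154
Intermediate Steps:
K = -104 (K = -17 - 29*(-6 + 9) = -17 - 29*3 = -17 - 87 = -104)
1/K = 1/(-104) = -1/104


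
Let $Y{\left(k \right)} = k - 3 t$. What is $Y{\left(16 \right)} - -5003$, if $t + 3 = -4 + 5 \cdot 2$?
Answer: $5010$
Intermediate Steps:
$t = 3$ ($t = -3 + \left(-4 + 5 \cdot 2\right) = -3 + \left(-4 + 10\right) = -3 + 6 = 3$)
$Y{\left(k \right)} = -9 + k$ ($Y{\left(k \right)} = k - 9 = -9 + k$)
$Y{\left(16 \right)} - -5003 = \left(-9 + 16\right) - -5003 = 7 + 5003 = 5010$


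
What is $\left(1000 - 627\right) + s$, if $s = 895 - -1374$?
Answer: $2642$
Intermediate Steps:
$s = 2269$ ($s = 895 + 1374 = 2269$)
$\left(1000 - 627\right) + s = \left(1000 - 627\right) + 2269 = 373 + 2269 = 2642$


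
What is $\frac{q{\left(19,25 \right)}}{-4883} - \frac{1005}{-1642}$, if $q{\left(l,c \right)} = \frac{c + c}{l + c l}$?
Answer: $\frac{1212090455}{1980417842} \approx 0.61204$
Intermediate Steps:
$q{\left(l,c \right)} = \frac{2 c}{l + c l}$
$\frac{q{\left(19,25 \right)}}{-4883} - \frac{1005}{-1642} = \frac{2 \cdot 25 \cdot \frac{1}{19} \frac{1}{1 + 25}}{-4883} - \frac{1005}{-1642} = 2 \cdot 25 \cdot \frac{1}{19} \cdot \frac{1}{26} \left(- \frac{1}{4883}\right) - - \frac{1005}{1642} = 2 \cdot 25 \cdot \frac{1}{19} \cdot \frac{1}{26} \left(- \frac{1}{4883}\right) + \frac{1005}{1642} = \frac{25}{247} \left(- \frac{1}{4883}\right) + \frac{1005}{1642} = - \frac{25}{1206101} + \frac{1005}{1642} = \frac{1212090455}{1980417842}$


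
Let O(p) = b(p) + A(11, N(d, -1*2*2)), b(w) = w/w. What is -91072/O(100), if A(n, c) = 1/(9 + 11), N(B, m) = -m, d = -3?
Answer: -1821440/21 ≈ -86735.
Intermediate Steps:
b(w) = 1
A(n, c) = 1/20
O(p) = 21/20 (O(p) = 1 + 1/20 = 21/20)
-91072/O(100) = -91072/21/20 = -91072*20/21 = -1821440/21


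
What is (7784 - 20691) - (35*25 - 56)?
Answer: -13726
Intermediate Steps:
(7784 - 20691) - (35*25 - 56) = -12907 - (875 - 56) = -12907 - 1*819 = -12907 - 819 = -13726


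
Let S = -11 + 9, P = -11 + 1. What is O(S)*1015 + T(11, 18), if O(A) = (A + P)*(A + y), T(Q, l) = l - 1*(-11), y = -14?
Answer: 194909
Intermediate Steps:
T(Q, l) = 11 + l (T(Q, l) = l + 11 = 11 + l)
P = -10
S = -2
O(A) = (-14 + A)*(-10 + A) (O(A) = (A - 10)*(A - 14) = (-10 + A)*(-14 + A) = (-14 + A)*(-10 + A))
O(S)*1015 + T(11, 18) = (140 + (-2)² - 24*(-2))*1015 + (11 + 18) = (140 + 4 + 48)*1015 + 29 = 192*1015 + 29 = 194880 + 29 = 194909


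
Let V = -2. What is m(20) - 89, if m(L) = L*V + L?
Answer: -109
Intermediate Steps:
m(L) = -L (m(L) = L*(-2) + L = -2*L + L = -L)
m(20) - 89 = -1*20 - 89 = -20 - 89 = -109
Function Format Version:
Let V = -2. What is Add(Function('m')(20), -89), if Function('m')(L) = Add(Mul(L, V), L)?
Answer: -109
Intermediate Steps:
Function('m')(L) = Mul(-1, L) (Function('m')(L) = Add(Mul(L, -2), L) = Add(Mul(-2, L), L) = Mul(-1, L))
Add(Function('m')(20), -89) = Add(Mul(-1, 20), -89) = Add(-20, -89) = -109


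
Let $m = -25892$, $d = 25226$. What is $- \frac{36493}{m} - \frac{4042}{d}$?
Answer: $\frac{407958477}{326575796} \approx 1.2492$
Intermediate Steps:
$- \frac{36493}{m} - \frac{4042}{d} = - \frac{36493}{-25892} - \frac{4042}{25226} = \left(-36493\right) \left(- \frac{1}{25892}\right) - \frac{2021}{12613} = \frac{36493}{25892} - \frac{2021}{12613} = \frac{407958477}{326575796}$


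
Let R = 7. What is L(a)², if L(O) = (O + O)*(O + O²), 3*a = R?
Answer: 960400/729 ≈ 1317.4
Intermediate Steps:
a = 7/3 (a = (⅓)*7 = 7/3 ≈ 2.3333)
L(O) = 2*O*(O + O²) (L(O) = (2*O)*(O + O²) = 2*O*(O + O²))
L(a)² = (2*(7/3)²*(1 + 7/3))² = (2*(49/9)*(10/3))² = (980/27)² = 960400/729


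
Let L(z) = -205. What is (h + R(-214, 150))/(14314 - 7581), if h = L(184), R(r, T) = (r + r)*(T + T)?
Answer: -128605/6733 ≈ -19.101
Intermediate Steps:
R(r, T) = 4*T*r (R(r, T) = (2*r)*(2*T) = 4*T*r)
h = -205
(h + R(-214, 150))/(14314 - 7581) = (-205 + 4*150*(-214))/(14314 - 7581) = (-205 - 128400)/6733 = -128605*1/6733 = -128605/6733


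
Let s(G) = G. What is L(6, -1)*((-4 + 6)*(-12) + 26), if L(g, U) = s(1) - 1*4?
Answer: -6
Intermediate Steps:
L(g, U) = -3 (L(g, U) = 1 - 1*4 = 1 - 4 = -3)
L(6, -1)*((-4 + 6)*(-12) + 26) = -3*((-4 + 6)*(-12) + 26) = -3*(2*(-12) + 26) = -3*(-24 + 26) = -3*2 = -6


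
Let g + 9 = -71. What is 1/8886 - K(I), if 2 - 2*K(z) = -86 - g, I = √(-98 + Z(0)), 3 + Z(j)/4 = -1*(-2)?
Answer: -35543/8886 ≈ -3.9999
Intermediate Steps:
Z(j) = -4 (Z(j) = -12 + 4*(-1*(-2)) = -12 + 4*2 = -12 + 8 = -4)
g = -80 (g = -9 - 71 = -80)
I = I*√102 (I = √(-98 - 4) = √(-102) = I*√102 ≈ 10.1*I)
K(z) = 4 (K(z) = 1 - (-86 - 1*(-80))/2 = 1 - (-86 + 80)/2 = 1 - ½*(-6) = 1 + 3 = 4)
1/8886 - K(I) = 1/8886 - 1*4 = 1/8886 - 4 = -35543/8886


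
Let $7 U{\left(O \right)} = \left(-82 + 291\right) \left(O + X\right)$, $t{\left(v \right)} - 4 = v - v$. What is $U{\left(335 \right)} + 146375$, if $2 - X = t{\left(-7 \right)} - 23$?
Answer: $\frac{1099029}{7} \approx 1.57 \cdot 10^{5}$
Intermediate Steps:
$t{\left(v \right)} = 4$ ($t{\left(v \right)} = 4 + \left(v - v\right) = 4 + 0 = 4$)
$X = 21$ ($X = 2 - \left(4 - 23\right) = 2 - -19 = 2 + 19 = 21$)
$U{\left(O \right)} = 627 + \frac{209 O}{7}$ ($U{\left(O \right)} = \frac{\left(-82 + 291\right) \left(O + 21\right)}{7} = \frac{209 \left(21 + O\right)}{7} = \frac{4389 + 209 O}{7} = 627 + \frac{209 O}{7}$)
$U{\left(335 \right)} + 146375 = \left(627 + \frac{209}{7} \cdot 335\right) + 146375 = \left(627 + \frac{70015}{7}\right) + 146375 = \frac{74404}{7} + 146375 = \frac{1099029}{7}$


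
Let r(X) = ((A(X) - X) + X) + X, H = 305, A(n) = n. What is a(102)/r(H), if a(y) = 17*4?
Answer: 34/305 ≈ 0.11148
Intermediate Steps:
a(y) = 68
r(X) = 2*X (r(X) = ((X - X) + X) + X = (0 + X) + X = X + X = 2*X)
a(102)/r(H) = 68/((2*305)) = 68/610 = 68*(1/610) = 34/305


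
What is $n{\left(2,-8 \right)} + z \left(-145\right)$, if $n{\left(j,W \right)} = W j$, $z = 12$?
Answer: $-1756$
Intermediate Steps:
$n{\left(2,-8 \right)} + z \left(-145\right) = \left(-8\right) 2 + 12 \left(-145\right) = -16 - 1740 = -1756$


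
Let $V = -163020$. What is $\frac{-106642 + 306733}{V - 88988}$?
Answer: $- \frac{200091}{252008} \approx -0.79399$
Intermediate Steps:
$\frac{-106642 + 306733}{V - 88988} = \frac{-106642 + 306733}{-163020 - 88988} = \frac{200091}{-252008} = 200091 \left(- \frac{1}{252008}\right) = - \frac{200091}{252008}$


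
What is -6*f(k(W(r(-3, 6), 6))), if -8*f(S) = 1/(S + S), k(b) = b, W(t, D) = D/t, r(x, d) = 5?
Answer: 5/16 ≈ 0.31250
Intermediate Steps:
f(S) = -1/(16*S) (f(S) = -1/(8*(S + S)) = -1/(2*S)/8 = -1/(16*S))
-6*f(k(W(r(-3, 6), 6))) = -(-3)/(8*(6/5)) = -(-3)/(8*(6*(⅕))) = -(-3)/(8*6/5) = -(-3)*5/(8*6) = -6*(-5/96) = 5/16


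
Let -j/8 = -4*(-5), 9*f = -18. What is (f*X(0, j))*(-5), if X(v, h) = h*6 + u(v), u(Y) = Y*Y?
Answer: -9600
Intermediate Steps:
u(Y) = Y**2
f = -2 (f = (1/9)*(-18) = -2)
j = -160 (j = -(-32)*(-5) = -8*20 = -160)
X(v, h) = v**2 + 6*h (X(v, h) = h*6 + v**2 = 6*h + v**2 = v**2 + 6*h)
(f*X(0, j))*(-5) = -2*(0**2 + 6*(-160))*(-5) = -2*(0 - 960)*(-5) = -2*(-960)*(-5) = 1920*(-5) = -9600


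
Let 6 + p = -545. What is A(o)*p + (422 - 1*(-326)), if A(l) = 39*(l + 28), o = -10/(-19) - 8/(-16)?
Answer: -1245997/2 ≈ -6.2300e+5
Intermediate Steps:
p = -551 (p = -6 - 545 = -551)
o = 39/38 (o = -10*(-1/19) - 8*(-1/16) = 10/19 + ½ = 39/38 ≈ 1.0263)
A(l) = 1092 + 39*l (A(l) = 39*(28 + l) = 1092 + 39*l)
A(o)*p + (422 - 1*(-326)) = (1092 + 39*(39/38))*(-551) + (422 - 1*(-326)) = (1092 + 1521/38)*(-551) + (422 + 326) = (43017/38)*(-551) + 748 = -1247493/2 + 748 = -1245997/2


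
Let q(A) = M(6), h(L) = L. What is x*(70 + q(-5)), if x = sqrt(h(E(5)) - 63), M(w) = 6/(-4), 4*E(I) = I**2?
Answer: 137*I*sqrt(227)/4 ≈ 516.03*I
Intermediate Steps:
E(I) = I**2/4
M(w) = -3/2 (M(w) = 6*(-1/4) = -3/2)
q(A) = -3/2
x = I*sqrt(227)/2 (x = sqrt((1/4)*5**2 - 63) = sqrt((1/4)*25 - 63) = sqrt(25/4 - 63) = sqrt(-227/4) = I*sqrt(227)/2 ≈ 7.5333*I)
x*(70 + q(-5)) = (I*sqrt(227)/2)*(70 - 3/2) = (I*sqrt(227)/2)*(137/2) = 137*I*sqrt(227)/4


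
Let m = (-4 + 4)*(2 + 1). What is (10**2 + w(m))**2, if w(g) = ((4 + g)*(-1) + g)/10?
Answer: 248004/25 ≈ 9920.2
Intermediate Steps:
m = 0 (m = 0*3 = 0)
w(g) = -2/5 (w(g) = ((-4 - g) + g)*(1/10) = -4*1/10 = -2/5)
(10**2 + w(m))**2 = (10**2 - 2/5)**2 = (100 - 2/5)**2 = (498/5)**2 = 248004/25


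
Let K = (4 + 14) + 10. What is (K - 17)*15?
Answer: 165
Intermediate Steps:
K = 28 (K = 18 + 10 = 28)
(K - 17)*15 = (28 - 17)*15 = 11*15 = 165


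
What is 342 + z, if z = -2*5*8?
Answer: 262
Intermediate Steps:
z = -80 (z = -10*8 = -80)
342 + z = 342 - 80 = 262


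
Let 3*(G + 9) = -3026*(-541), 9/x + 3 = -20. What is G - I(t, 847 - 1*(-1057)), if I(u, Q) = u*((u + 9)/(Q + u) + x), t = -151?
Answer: 65995148962/120957 ≈ 5.4561e+5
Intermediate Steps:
x = -9/23 (x = 9/(-3 - 20) = 9/(-23) = 9*(-1/23) = -9/23 ≈ -0.39130)
I(u, Q) = u*(-9/23 + (9 + u)/(Q + u)) (I(u, Q) = u*((u + 9)/(Q + u) - 9/23) = u*((9 + u)/(Q + u) - 9/23) = u*(-9/23 + (9 + u)/(Q + u)))
G = 1637039/3 (G = -9 + (-3026*(-541))/3 = -9 + (⅓)*1637066 = -9 + 1637066/3 = 1637039/3 ≈ 5.4568e+5)
G - I(t, 847 - 1*(-1057)) = 1637039/3 - (-151)*(207 - 9*(847 - 1*(-1057)) + 14*(-151))/(23*((847 - 1*(-1057)) - 151)) = 1637039/3 - (-151)*(207 - 9*(847 + 1057) - 2114)/(23*((847 + 1057) - 151)) = 1637039/3 - (-151)*(207 - 9*1904 - 2114)/(23*(1904 - 151)) = 1637039/3 - (-151)*(207 - 17136 - 2114)/(23*1753) = 1637039/3 - (-151)*(-19043)/(23*1753) = 1637039/3 - 1*2875493/40319 = 1637039/3 - 2875493/40319 = 65995148962/120957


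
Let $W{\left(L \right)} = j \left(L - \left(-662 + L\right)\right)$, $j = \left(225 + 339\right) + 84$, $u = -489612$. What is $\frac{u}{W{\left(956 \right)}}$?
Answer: $- \frac{40801}{35748} \approx -1.1413$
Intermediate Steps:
$j = 648$ ($j = 564 + 84 = 648$)
$W{\left(L \right)} = 428976$ ($W{\left(L \right)} = 648 \left(L - \left(-662 + L\right)\right) = 648 \cdot 662 = 428976$)
$\frac{u}{W{\left(956 \right)}} = - \frac{489612}{428976} = \left(-489612\right) \frac{1}{428976} = - \frac{40801}{35748}$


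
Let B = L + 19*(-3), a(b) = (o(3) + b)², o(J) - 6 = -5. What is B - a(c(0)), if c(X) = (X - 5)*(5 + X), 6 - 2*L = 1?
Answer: -1261/2 ≈ -630.50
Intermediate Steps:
L = 5/2 (L = 3 - ½*1 = 3 - ½ = 5/2 ≈ 2.5000)
o(J) = 1 (o(J) = 6 - 5 = 1)
c(X) = (-5 + X)*(5 + X)
a(b) = (1 + b)²
B = -109/2 (B = 5/2 + 19*(-3) = 5/2 - 57 = -109/2 ≈ -54.500)
B - a(c(0)) = -109/2 - (1 + (-25 + 0²))² = -109/2 - (1 + (-25 + 0))² = -109/2 - (1 - 25)² = -109/2 - 1*(-24)² = -109/2 - 1*576 = -109/2 - 576 = -1261/2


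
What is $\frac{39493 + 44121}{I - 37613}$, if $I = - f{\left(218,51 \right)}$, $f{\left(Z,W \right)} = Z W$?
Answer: $- \frac{83614}{48731} \approx -1.7158$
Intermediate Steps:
$f{\left(Z,W \right)} = W Z$
$I = -11118$ ($I = - 51 \cdot 218 = \left(-1\right) 11118 = -11118$)
$\frac{39493 + 44121}{I - 37613} = \frac{39493 + 44121}{-11118 - 37613} = \frac{83614}{-48731} = 83614 \left(- \frac{1}{48731}\right) = - \frac{83614}{48731}$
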